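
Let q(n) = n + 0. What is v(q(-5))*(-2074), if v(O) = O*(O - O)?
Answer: 0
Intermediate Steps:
q(n) = n
v(O) = 0 (v(O) = O*0 = 0)
v(q(-5))*(-2074) = 0*(-2074) = 0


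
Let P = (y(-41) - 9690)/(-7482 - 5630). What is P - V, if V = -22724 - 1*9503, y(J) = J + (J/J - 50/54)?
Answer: 1037217653/32184 ≈ 32228.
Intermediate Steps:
y(J) = 2/27 + J (y(J) = J + (1 - 50*1/54) = J + (1 - 25/27) = J + 2/27 = 2/27 + J)
V = -32227 (V = -22724 - 9503 = -32227)
P = 23885/32184 (P = ((2/27 - 41) - 9690)/(-7482 - 5630) = (-1105/27 - 9690)/(-13112) = -262735/27*(-1/13112) = 23885/32184 ≈ 0.74214)
P - V = 23885/32184 - 1*(-32227) = 23885/32184 + 32227 = 1037217653/32184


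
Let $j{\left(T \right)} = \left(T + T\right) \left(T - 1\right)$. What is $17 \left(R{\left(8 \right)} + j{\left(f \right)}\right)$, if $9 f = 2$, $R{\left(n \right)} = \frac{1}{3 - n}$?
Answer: $- \frac{3757}{405} \approx -9.2766$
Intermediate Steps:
$f = \frac{2}{9}$ ($f = \frac{1}{9} \cdot 2 = \frac{2}{9} \approx 0.22222$)
$j{\left(T \right)} = 2 T \left(-1 + T\right)$
$17 \left(R{\left(8 \right)} + j{\left(f \right)}\right) = 17 \left(- \frac{1}{-3 + 8} + 2 \cdot \frac{2}{9} \left(-1 + \frac{2}{9}\right)\right) = 17 \left(- \frac{1}{5} + 2 \cdot \frac{2}{9} \left(- \frac{7}{9}\right)\right) = 17 \left(\left(-1\right) \frac{1}{5} - \frac{28}{81}\right) = 17 \left(- \frac{1}{5} - \frac{28}{81}\right) = 17 \left(- \frac{221}{405}\right) = - \frac{3757}{405}$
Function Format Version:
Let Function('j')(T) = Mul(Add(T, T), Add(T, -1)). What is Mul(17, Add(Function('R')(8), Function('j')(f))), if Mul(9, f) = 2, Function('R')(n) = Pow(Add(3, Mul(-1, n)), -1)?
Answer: Rational(-3757, 405) ≈ -9.2766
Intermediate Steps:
f = Rational(2, 9) (f = Mul(Rational(1, 9), 2) = Rational(2, 9) ≈ 0.22222)
Function('j')(T) = Mul(2, T, Add(-1, T)) (Function('j')(T) = Mul(Mul(2, T), Add(-1, T)) = Mul(2, T, Add(-1, T)))
Mul(17, Add(Function('R')(8), Function('j')(f))) = Mul(17, Add(Mul(-1, Pow(Add(-3, 8), -1)), Mul(2, Rational(2, 9), Add(-1, Rational(2, 9))))) = Mul(17, Add(Mul(-1, Pow(5, -1)), Mul(2, Rational(2, 9), Rational(-7, 9)))) = Mul(17, Add(Mul(-1, Rational(1, 5)), Rational(-28, 81))) = Mul(17, Add(Rational(-1, 5), Rational(-28, 81))) = Mul(17, Rational(-221, 405)) = Rational(-3757, 405)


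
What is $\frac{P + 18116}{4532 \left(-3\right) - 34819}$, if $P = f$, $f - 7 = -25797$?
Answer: $\frac{7674}{48415} \approx 0.1585$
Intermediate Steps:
$f = -25790$ ($f = 7 - 25797 = -25790$)
$P = -25790$
$\frac{P + 18116}{4532 \left(-3\right) - 34819} = \frac{-25790 + 18116}{4532 \left(-3\right) - 34819} = - \frac{7674}{-13596 - 34819} = - \frac{7674}{-48415} = \left(-7674\right) \left(- \frac{1}{48415}\right) = \frac{7674}{48415}$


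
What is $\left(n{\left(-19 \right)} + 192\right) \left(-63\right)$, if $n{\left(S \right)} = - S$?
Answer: $-13293$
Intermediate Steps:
$\left(n{\left(-19 \right)} + 192\right) \left(-63\right) = \left(\left(-1\right) \left(-19\right) + 192\right) \left(-63\right) = \left(19 + 192\right) \left(-63\right) = 211 \left(-63\right) = -13293$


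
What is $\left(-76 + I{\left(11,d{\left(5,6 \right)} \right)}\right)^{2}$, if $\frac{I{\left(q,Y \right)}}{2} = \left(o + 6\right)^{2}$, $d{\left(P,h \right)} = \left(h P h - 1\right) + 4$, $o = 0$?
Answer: $16$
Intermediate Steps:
$d{\left(P,h \right)} = 3 + P h^{2}$ ($d{\left(P,h \right)} = \left(P h h - 1\right) + 4 = \left(P h^{2} - 1\right) + 4 = \left(-1 + P h^{2}\right) + 4 = 3 + P h^{2}$)
$I{\left(q,Y \right)} = 72$ ($I{\left(q,Y \right)} = 2 \left(0 + 6\right)^{2} = 2 \cdot 6^{2} = 2 \cdot 36 = 72$)
$\left(-76 + I{\left(11,d{\left(5,6 \right)} \right)}\right)^{2} = \left(-76 + 72\right)^{2} = \left(-4\right)^{2} = 16$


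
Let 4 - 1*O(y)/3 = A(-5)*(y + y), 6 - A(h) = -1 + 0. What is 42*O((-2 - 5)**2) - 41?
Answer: -85973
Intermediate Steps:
A(h) = 7 (A(h) = 6 - (-1 + 0) = 6 - 1*(-1) = 6 + 1 = 7)
O(y) = 12 - 42*y (O(y) = 12 - 21*(y + y) = 12 - 21*2*y = 12 - 42*y)
42*O((-2 - 5)**2) - 41 = 42*(12 - 42*(-2 - 5)**2) - 41 = 42*(12 - 42*(-7)**2) - 41 = 42*(12 - 42*49) - 41 = 42*(12 - 2058) - 41 = 42*(-2046) - 41 = -85932 - 41 = -85973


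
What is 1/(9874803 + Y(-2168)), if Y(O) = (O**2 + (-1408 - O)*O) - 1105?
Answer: 1/12926242 ≈ 7.7362e-8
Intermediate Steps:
Y(O) = -1105 + O**2 + O*(-1408 - O) (Y(O) = (O**2 + O*(-1408 - O)) - 1105 = -1105 + O**2 + O*(-1408 - O))
1/(9874803 + Y(-2168)) = 1/(9874803 + (-1105 - 1408*(-2168))) = 1/(9874803 + (-1105 + 3052544)) = 1/(9874803 + 3051439) = 1/12926242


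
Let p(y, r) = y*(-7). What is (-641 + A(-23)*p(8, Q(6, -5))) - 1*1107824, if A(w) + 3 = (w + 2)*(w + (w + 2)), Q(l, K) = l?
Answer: -1160041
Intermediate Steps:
p(y, r) = -7*y
A(w) = -3 + (2 + w)*(2 + 2*w) (A(w) = -3 + (w + 2)*(w + (w + 2)) = -3 + (2 + w)*(w + (2 + w)) = -3 + (2 + w)*(2 + 2*w))
(-641 + A(-23)*p(8, Q(6, -5))) - 1*1107824 = (-641 + (1 + 2*(-23)² + 6*(-23))*(-7*8)) - 1*1107824 = (-641 + (1 + 2*529 - 138)*(-56)) - 1107824 = (-641 + (1 + 1058 - 138)*(-56)) - 1107824 = (-641 + 921*(-56)) - 1107824 = (-641 - 51576) - 1107824 = -52217 - 1107824 = -1160041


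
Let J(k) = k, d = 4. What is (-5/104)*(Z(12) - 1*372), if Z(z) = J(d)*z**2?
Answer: -255/26 ≈ -9.8077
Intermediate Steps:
Z(z) = 4*z**2
(-5/104)*(Z(12) - 1*372) = (-5/104)*(4*12**2 - 1*372) = (-5*1/104)*(4*144 - 372) = -5*(576 - 372)/104 = -5/104*204 = -255/26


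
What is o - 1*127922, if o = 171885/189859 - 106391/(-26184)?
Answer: -635909852333923/4971268056 ≈ -1.2792e+5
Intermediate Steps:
o = 24699925709/4971268056 (o = 171885*(1/189859) - 106391*(-1/26184) = 171885/189859 + 106391/26184 = 24699925709/4971268056 ≈ 4.9685)
o - 1*127922 = 24699925709/4971268056 - 1*127922 = 24699925709/4971268056 - 127922 = -635909852333923/4971268056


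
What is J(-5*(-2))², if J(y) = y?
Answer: 100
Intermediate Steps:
J(-5*(-2))² = (-5*(-2))² = 10² = 100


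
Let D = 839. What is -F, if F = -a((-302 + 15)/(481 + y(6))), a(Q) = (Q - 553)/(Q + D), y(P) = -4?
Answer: -66017/99979 ≈ -0.66031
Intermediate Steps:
a(Q) = (-553 + Q)/(839 + Q) (a(Q) = (Q - 553)/(Q + 839) = (-553 + Q)/(839 + Q))
F = 66017/99979 (F = -(-553 + (-302 + 15)/(481 - 4))/(839 + (-302 + 15)/(481 - 4)) = -(-553 - 287/477)/(839 - 287/477) = -(-264068)/(399916/477*477) = -477*(-264068)/(399916*477) = -1*(-66017/99979) = 66017/99979 ≈ 0.66031)
-F = -1*66017/99979 = -66017/99979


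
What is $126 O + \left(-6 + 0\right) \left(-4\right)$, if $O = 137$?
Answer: $17286$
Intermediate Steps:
$126 O + \left(-6 + 0\right) \left(-4\right) = 126 \cdot 137 + \left(-6 + 0\right) \left(-4\right) = 17262 - -24 = 17262 + 24 = 17286$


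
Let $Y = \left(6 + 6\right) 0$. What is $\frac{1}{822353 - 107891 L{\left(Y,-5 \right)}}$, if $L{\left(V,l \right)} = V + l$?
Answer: $\frac{1}{1361808} \approx 7.3432 \cdot 10^{-7}$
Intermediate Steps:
$Y = 0$ ($Y = 12 \cdot 0 = 0$)
$\frac{1}{822353 - 107891 L{\left(Y,-5 \right)}} = \frac{1}{822353 - 107891 \left(0 - 5\right)} = \frac{1}{822353 - -539455} = \frac{1}{822353 + 539455} = \frac{1}{1361808}$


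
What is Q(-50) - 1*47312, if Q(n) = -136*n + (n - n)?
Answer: -40512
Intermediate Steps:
Q(n) = -136*n (Q(n) = -136*n + 0 = -136*n)
Q(-50) - 1*47312 = -136*(-50) - 1*47312 = 6800 - 47312 = -40512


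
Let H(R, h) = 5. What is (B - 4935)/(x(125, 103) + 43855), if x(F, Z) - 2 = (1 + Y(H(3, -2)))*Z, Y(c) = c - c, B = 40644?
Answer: 35709/43960 ≈ 0.81231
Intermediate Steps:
Y(c) = 0
x(F, Z) = 2 + Z (x(F, Z) = 2 + (1 + 0)*Z = 2 + 1*Z = 2 + Z)
(B - 4935)/(x(125, 103) + 43855) = (40644 - 4935)/((2 + 103) + 43855) = 35709/(105 + 43855) = 35709/43960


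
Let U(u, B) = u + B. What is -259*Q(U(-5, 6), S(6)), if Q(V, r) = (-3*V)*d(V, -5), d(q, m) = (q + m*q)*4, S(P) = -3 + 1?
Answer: -12432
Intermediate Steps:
S(P) = -2
U(u, B) = B + u
d(q, m) = 4*q + 4*m*q
Q(V, r) = 48*V² (Q(V, r) = (-3*V)*(4*V*(1 - 5)) = (-3*V)*(4*V*(-4)) = (-3*V)*(-16*V) = 48*V²)
-259*Q(U(-5, 6), S(6)) = -12432*(6 - 5)² = -12432*1² = -12432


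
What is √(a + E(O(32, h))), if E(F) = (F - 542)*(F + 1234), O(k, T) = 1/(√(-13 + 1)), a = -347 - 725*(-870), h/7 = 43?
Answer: √(-1383303 - 4152*I*√3)/6 ≈ 0.50954 - 196.02*I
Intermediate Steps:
h = 301 (h = 7*43 = 301)
a = 630403 (a = -347 + 630750 = 630403)
O(k, T) = -I*√3/6 (O(k, T) = 1/(√(-12)) = 1/(2*I*√3) = -I*√3/6)
E(F) = (-542 + F)*(1234 + F)
√(a + E(O(32, h))) = √(630403 + (-668828 + (-I*√3/6)² + 692*(-I*√3/6))) = √(630403 + (-668828 - 1/12 - 346*I*√3/3)) = √(630403 + (-8025937/12 - 346*I*√3/3)) = √(-461101/12 - 346*I*√3/3)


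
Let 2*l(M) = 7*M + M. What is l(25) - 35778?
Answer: -35678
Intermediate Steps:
l(M) = 4*M (l(M) = (7*M + M)/2 = (8*M)/2 = 4*M)
l(25) - 35778 = 4*25 - 35778 = 100 - 35778 = -35678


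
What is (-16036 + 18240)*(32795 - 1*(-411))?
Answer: 73186024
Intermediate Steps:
(-16036 + 18240)*(32795 - 1*(-411)) = 2204*(32795 + 411) = 2204*33206 = 73186024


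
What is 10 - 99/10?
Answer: ⅒ ≈ 0.10000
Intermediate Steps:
10 - 99/10 = ⅒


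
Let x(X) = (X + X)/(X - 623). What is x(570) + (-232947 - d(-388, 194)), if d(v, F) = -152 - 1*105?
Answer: -12333710/53 ≈ -2.3271e+5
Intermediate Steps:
x(X) = 2*X/(-623 + X) (x(X) = (2*X)/(-623 + X) = 2*X/(-623 + X))
d(v, F) = -257 (d(v, F) = -152 - 105 = -257)
x(570) + (-232947 - d(-388, 194)) = 2*570/(-623 + 570) + (-232947 - 1*(-257)) = 2*570/(-53) + (-232947 + 257) = 2*570*(-1/53) - 232690 = -1140/53 - 232690 = -12333710/53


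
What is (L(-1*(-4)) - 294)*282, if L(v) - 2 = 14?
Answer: -78396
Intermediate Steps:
L(v) = 16 (L(v) = 2 + 14 = 16)
(L(-1*(-4)) - 294)*282 = (16 - 294)*282 = -278*282 = -78396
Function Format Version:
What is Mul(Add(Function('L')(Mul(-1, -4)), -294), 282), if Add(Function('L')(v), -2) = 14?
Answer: -78396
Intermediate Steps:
Function('L')(v) = 16 (Function('L')(v) = Add(2, 14) = 16)
Mul(Add(Function('L')(Mul(-1, -4)), -294), 282) = Mul(Add(16, -294), 282) = Mul(-278, 282) = -78396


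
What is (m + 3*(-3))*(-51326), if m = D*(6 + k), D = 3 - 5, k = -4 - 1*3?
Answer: 359282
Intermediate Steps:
k = -7 (k = -4 - 3 = -7)
D = -2
m = 2 (m = -2*(6 - 7) = -2*(-1) = 2)
(m + 3*(-3))*(-51326) = (2 + 3*(-3))*(-51326) = (2 - 9)*(-51326) = -7*(-51326) = 359282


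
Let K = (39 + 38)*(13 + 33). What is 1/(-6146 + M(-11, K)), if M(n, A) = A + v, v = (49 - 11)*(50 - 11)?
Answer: -1/1122 ≈ -0.00089127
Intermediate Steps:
K = 3542 (K = 77*46 = 3542)
v = 1482 (v = 38*39 = 1482)
M(n, A) = 1482 + A (M(n, A) = A + 1482 = 1482 + A)
1/(-6146 + M(-11, K)) = 1/(-6146 + (1482 + 3542)) = 1/(-6146 + 5024) = 1/(-1122) = -1/1122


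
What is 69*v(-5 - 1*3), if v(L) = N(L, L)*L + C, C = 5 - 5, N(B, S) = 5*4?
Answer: -11040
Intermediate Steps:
N(B, S) = 20
C = 0
v(L) = 20*L (v(L) = 20*L + 0 = 20*L)
69*v(-5 - 1*3) = 69*(20*(-5 - 1*3)) = 69*(20*(-5 - 3)) = 69*(20*(-8)) = 69*(-160) = -11040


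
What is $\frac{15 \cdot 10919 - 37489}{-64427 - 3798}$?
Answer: $- \frac{126296}{68225} \approx -1.8512$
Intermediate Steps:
$\frac{15 \cdot 10919 - 37489}{-64427 - 3798} = \frac{163785 - 37489}{-68225} = 126296 \left(- \frac{1}{68225}\right) = - \frac{126296}{68225}$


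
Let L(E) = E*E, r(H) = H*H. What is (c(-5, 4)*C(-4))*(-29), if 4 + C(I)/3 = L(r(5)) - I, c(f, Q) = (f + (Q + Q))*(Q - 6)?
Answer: 326250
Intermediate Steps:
r(H) = H**2
c(f, Q) = (-6 + Q)*(f + 2*Q) (c(f, Q) = (f + 2*Q)*(-6 + Q) = (-6 + Q)*(f + 2*Q))
L(E) = E**2
C(I) = 1863 - 3*I (C(I) = -12 + 3*((5**2)**2 - I) = -12 + 3*(25**2 - I) = -12 + 3*(625 - I) = -12 + (1875 - 3*I) = 1863 - 3*I)
(c(-5, 4)*C(-4))*(-29) = ((-12*4 - 6*(-5) + 2*4**2 + 4*(-5))*(1863 - 3*(-4)))*(-29) = ((-48 + 30 + 2*16 - 20)*(1863 + 12))*(-29) = ((-48 + 30 + 32 - 20)*1875)*(-29) = -6*1875*(-29) = -11250*(-29) = 326250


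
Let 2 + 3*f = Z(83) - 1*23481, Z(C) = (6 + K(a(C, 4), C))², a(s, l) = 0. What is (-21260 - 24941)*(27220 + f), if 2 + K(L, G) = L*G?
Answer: -2688574793/3 ≈ -8.9619e+8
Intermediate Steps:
K(L, G) = -2 + G*L (K(L, G) = -2 + L*G = -2 + G*L)
Z(C) = 16 (Z(C) = (6 + (-2 + C*0))² = (6 + (-2 + 0))² = (6 - 2)² = 4² = 16)
f = -23467/3 (f = -⅔ + (16 - 1*23481)/3 = -⅔ + (16 - 23481)/3 = -⅔ + (⅓)*(-23465) = -⅔ - 23465/3 = -23467/3 ≈ -7822.3)
(-21260 - 24941)*(27220 + f) = (-21260 - 24941)*(27220 - 23467/3) = -46201*58193/3 = -2688574793/3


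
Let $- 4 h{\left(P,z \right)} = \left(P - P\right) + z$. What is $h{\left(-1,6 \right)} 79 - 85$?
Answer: $- \frac{407}{2} \approx -203.5$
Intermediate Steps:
$h{\left(P,z \right)} = - \frac{z}{4}$ ($h{\left(P,z \right)} = - \frac{\left(P - P\right) + z}{4} = - \frac{0 + z}{4} = - \frac{z}{4}$)
$h{\left(-1,6 \right)} 79 - 85 = \left(- \frac{1}{4}\right) 6 \cdot 79 - 85 = \left(- \frac{3}{2}\right) 79 - 85 = - \frac{237}{2} - 85 = - \frac{407}{2}$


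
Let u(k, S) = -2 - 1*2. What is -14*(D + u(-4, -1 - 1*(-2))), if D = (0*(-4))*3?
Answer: 56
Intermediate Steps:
u(k, S) = -4 (u(k, S) = -2 - 2 = -4)
D = 0 (D = 0*3 = 0)
-14*(D + u(-4, -1 - 1*(-2))) = -14*(0 - 4) = -14*(-4) = 56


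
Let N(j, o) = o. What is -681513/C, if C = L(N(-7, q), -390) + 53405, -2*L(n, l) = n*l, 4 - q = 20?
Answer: -681513/50285 ≈ -13.553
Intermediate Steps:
q = -16 (q = 4 - 1*20 = 4 - 20 = -16)
L(n, l) = -l*n/2 (L(n, l) = -n*l/2 = -l*n/2)
C = 50285 (C = -½*(-390)*(-16) + 53405 = -3120 + 53405 = 50285)
-681513/C = -681513/50285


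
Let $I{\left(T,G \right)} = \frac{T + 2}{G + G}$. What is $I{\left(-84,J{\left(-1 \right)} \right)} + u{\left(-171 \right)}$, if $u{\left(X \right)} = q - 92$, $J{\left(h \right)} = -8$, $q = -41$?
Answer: $- \frac{1023}{8} \approx -127.88$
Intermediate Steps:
$I{\left(T,G \right)} = \frac{2 + T}{2 G}$
$u{\left(X \right)} = -133$ ($u{\left(X \right)} = -41 - 92 = -133$)
$I{\left(-84,J{\left(-1 \right)} \right)} + u{\left(-171 \right)} = \frac{2 - 84}{2 \left(-8\right)} - 133 = \frac{1}{2} \left(- \frac{1}{8}\right) \left(-82\right) - 133 = \frac{41}{8} - 133 = - \frac{1023}{8}$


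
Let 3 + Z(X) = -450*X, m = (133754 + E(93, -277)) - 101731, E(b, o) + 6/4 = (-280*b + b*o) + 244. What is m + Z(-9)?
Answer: -30977/2 ≈ -15489.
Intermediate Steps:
E(b, o) = 485/2 - 280*b + b*o (E(b, o) = -3/2 + ((-280*b + b*o) + 244) = -3/2 + (244 - 280*b + b*o) = 485/2 - 280*b + b*o)
m = -39071/2 (m = (133754 + (485/2 - 280*93 + 93*(-277))) - 101731 = (133754 + (485/2 - 26040 - 25761)) - 101731 = (133754 - 103117/2) - 101731 = 164391/2 - 101731 = -39071/2 ≈ -19536.)
Z(X) = -3 - 450*X
m + Z(-9) = -39071/2 + (-3 - 450*(-9)) = -39071/2 + (-3 + 4050) = -39071/2 + 4047 = -30977/2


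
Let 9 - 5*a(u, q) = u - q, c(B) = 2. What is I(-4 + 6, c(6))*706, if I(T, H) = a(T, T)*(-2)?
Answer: -12708/5 ≈ -2541.6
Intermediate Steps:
a(u, q) = 9/5 - u/5 + q/5 (a(u, q) = 9/5 - (u - q)/5 = 9/5 + (-u/5 + q/5) = 9/5 - u/5 + q/5)
I(T, H) = -18/5 (I(T, H) = (9/5 - T/5 + T/5)*(-2) = (9/5)*(-2) = -18/5)
I(-4 + 6, c(6))*706 = -18/5*706 = -12708/5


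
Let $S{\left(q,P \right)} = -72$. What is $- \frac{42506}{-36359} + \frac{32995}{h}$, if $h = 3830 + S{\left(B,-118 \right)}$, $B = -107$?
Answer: $\frac{1359402753}{136637122} \approx 9.949$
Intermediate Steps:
$h = 3758$ ($h = 3830 - 72 = 3758$)
$- \frac{42506}{-36359} + \frac{32995}{h} = - \frac{42506}{-36359} + \frac{32995}{3758} = \left(-42506\right) \left(- \frac{1}{36359}\right) + 32995 \cdot \frac{1}{3758} = \frac{42506}{36359} + \frac{32995}{3758} = \frac{1359402753}{136637122}$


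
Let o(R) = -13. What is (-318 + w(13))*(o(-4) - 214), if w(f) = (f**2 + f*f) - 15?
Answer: -1135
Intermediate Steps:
w(f) = -15 + 2*f**2 (w(f) = (f**2 + f**2) - 15 = 2*f**2 - 15 = -15 + 2*f**2)
(-318 + w(13))*(o(-4) - 214) = (-318 + (-15 + 2*13**2))*(-13 - 214) = (-318 + (-15 + 2*169))*(-227) = (-318 + (-15 + 338))*(-227) = (-318 + 323)*(-227) = 5*(-227) = -1135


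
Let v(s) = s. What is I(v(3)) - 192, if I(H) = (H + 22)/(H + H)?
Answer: -1127/6 ≈ -187.83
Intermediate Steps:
I(H) = (22 + H)/(2*H) (I(H) = (22 + H)/((2*H)) = (22 + H)*(1/(2*H)) = (22 + H)/(2*H))
I(v(3)) - 192 = (½)*(22 + 3)/3 - 192 = (½)*(⅓)*25 - 192 = 25/6 - 192 = -1127/6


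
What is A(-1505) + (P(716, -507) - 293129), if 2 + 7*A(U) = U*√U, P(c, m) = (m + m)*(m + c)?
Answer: -3535387/7 - 215*I*√1505 ≈ -5.0506e+5 - 8340.8*I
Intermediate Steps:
P(c, m) = 2*m*(c + m) (P(c, m) = (2*m)*(c + m) = 2*m*(c + m))
A(U) = -2/7 + U^(3/2)/7 (A(U) = -2/7 + (U*√U)/7 = -2/7 + U^(3/2)/7)
A(-1505) + (P(716, -507) - 293129) = (-2/7 + (-1505)^(3/2)/7) + (2*(-507)*(716 - 507) - 293129) = (-2/7 + (-1505*I*√1505)/7) + (2*(-507)*209 - 293129) = (-2/7 - 215*I*√1505) + (-211926 - 293129) = (-2/7 - 215*I*√1505) - 505055 = -3535387/7 - 215*I*√1505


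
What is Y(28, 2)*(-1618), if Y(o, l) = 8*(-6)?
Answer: 77664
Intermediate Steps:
Y(o, l) = -48
Y(28, 2)*(-1618) = -48*(-1618) = 77664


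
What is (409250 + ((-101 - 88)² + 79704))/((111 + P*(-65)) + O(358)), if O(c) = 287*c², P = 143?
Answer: 524675/36773884 ≈ 0.014268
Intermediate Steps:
(409250 + ((-101 - 88)² + 79704))/((111 + P*(-65)) + O(358)) = (409250 + ((-101 - 88)² + 79704))/((111 + 143*(-65)) + 287*358²) = (409250 + ((-189)² + 79704))/((111 - 9295) + 287*128164) = (409250 + (35721 + 79704))/(-9184 + 36783068) = (409250 + 115425)/36773884 = 524675*(1/36773884) = 524675/36773884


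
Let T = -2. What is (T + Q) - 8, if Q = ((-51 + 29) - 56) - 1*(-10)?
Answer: -78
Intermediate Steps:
Q = -68 (Q = (-22 - 56) + 10 = -78 + 10 = -68)
(T + Q) - 8 = (-2 - 68) - 8 = -70 - 8 = -78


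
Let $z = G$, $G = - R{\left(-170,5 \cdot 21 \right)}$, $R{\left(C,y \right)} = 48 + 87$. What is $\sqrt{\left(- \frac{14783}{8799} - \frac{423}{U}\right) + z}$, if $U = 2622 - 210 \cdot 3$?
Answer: $\frac{i \sqrt{1168213511782254}}{2921268} \approx 11.7 i$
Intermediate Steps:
$R{\left(C,y \right)} = 135$
$U = 1992$ ($U = 2622 - 630 = 1992$)
$G = -135$ ($G = \left(-1\right) 135 = -135$)
$z = -135$
$\sqrt{\left(- \frac{14783}{8799} - \frac{423}{U}\right) + z} = \sqrt{\left(- \frac{14783}{8799} - \frac{423}{1992}\right) - 135} = \sqrt{\left(\left(-14783\right) \frac{1}{8799} - \frac{141}{664}\right) - 135} = \sqrt{\left(- \frac{14783}{8799} - \frac{141}{664}\right) - 135} = \sqrt{- \frac{11056571}{5842536} - 135} = \sqrt{- \frac{799798931}{5842536}} = \frac{i \sqrt{1168213511782254}}{2921268}$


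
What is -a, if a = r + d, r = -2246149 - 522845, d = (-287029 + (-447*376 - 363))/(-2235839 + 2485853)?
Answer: 346143860690/125007 ≈ 2.7690e+6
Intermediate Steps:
d = -227732/125007 (d = (-287029 + (-168072 - 363))/250014 = (-287029 - 168435)*(1/250014) = -455464*1/250014 = -227732/125007 ≈ -1.8218)
r = -2768994
a = -346143860690/125007 (a = -2768994 - 227732/125007 = -346143860690/125007 ≈ -2.7690e+6)
-a = -1*(-346143860690/125007) = 346143860690/125007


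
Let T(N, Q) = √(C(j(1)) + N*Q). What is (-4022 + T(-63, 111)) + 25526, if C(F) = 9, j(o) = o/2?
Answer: 21504 + 6*I*√194 ≈ 21504.0 + 83.57*I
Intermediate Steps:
j(o) = o/2 (j(o) = o*(½) = o/2)
T(N, Q) = √(9 + N*Q)
(-4022 + T(-63, 111)) + 25526 = (-4022 + √(9 - 63*111)) + 25526 = (-4022 + √(9 - 6993)) + 25526 = (-4022 + √(-6984)) + 25526 = (-4022 + 6*I*√194) + 25526 = 21504 + 6*I*√194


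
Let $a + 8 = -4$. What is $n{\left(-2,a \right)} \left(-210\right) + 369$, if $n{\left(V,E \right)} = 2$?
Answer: $-51$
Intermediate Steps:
$a = -12$ ($a = -8 - 4 = -12$)
$n{\left(-2,a \right)} \left(-210\right) + 369 = 2 \left(-210\right) + 369 = -420 + 369 = -51$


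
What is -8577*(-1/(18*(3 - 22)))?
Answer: -953/38 ≈ -25.079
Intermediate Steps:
-8577*(-1/(18*(3 - 22))) = -8577/((-18*(-19))) = -8577/342 = -8577*1/342 = -953/38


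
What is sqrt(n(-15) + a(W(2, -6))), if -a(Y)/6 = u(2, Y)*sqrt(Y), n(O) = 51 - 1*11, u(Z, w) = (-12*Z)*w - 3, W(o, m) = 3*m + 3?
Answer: sqrt(40 - 2142*I*sqrt(15)) ≈ 64.56 - 64.25*I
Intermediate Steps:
W(o, m) = 3 + 3*m
u(Z, w) = -3 - 12*Z*w (u(Z, w) = -12*Z*w - 3 = -3 - 12*Z*w)
n(O) = 40 (n(O) = 51 - 11 = 40)
a(Y) = -6*sqrt(Y)*(-3 - 24*Y) (a(Y) = -6*(-3 - 12*2*Y)*sqrt(Y) = -6*(-3 - 24*Y)*sqrt(Y) = -6*sqrt(Y)*(-3 - 24*Y))
sqrt(n(-15) + a(W(2, -6))) = sqrt(40 + sqrt(3 + 3*(-6))*(18 + 144*(3 + 3*(-6)))) = sqrt(40 + sqrt(3 - 18)*(18 + 144*(3 - 18))) = sqrt(40 + sqrt(-15)*(18 + 144*(-15))) = sqrt(40 + (I*sqrt(15))*(18 - 2160)) = sqrt(40 + (I*sqrt(15))*(-2142)) = sqrt(40 - 2142*I*sqrt(15))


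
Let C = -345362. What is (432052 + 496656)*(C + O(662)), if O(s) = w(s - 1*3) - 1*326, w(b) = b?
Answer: -320431192532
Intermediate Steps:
O(s) = -329 + s (O(s) = (s - 1*3) - 1*326 = (s - 3) - 326 = (-3 + s) - 326 = -329 + s)
(432052 + 496656)*(C + O(662)) = (432052 + 496656)*(-345362 + (-329 + 662)) = 928708*(-345362 + 333) = 928708*(-345029) = -320431192532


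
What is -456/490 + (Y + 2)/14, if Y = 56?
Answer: 787/245 ≈ 3.2122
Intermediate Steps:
-456/490 + (Y + 2)/14 = -456/490 + (56 + 2)/14 = -456*1/490 + 58*(1/14) = -228/245 + 29/7 = 787/245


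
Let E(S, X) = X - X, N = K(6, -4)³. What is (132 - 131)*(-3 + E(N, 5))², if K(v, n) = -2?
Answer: 9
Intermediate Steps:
N = -8 (N = (-2)³ = -8)
E(S, X) = 0
(132 - 131)*(-3 + E(N, 5))² = (132 - 131)*(-3 + 0)² = 1*(-3)² = 1*9 = 9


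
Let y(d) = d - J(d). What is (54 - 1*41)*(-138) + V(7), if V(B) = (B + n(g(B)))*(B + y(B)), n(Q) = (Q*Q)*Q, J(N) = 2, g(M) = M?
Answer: 2406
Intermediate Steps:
n(Q) = Q³ (n(Q) = Q²*Q = Q³)
y(d) = -2 + d (y(d) = d - 1*2 = d - 2 = -2 + d)
V(B) = (-2 + 2*B)*(B + B³) (V(B) = (B + B³)*(B + (-2 + B)) = (B + B³)*(-2 + 2*B) = (-2 + 2*B)*(B + B³))
(54 - 1*41)*(-138) + V(7) = (54 - 1*41)*(-138) + 2*7*(-1 + 7 + 7³ - 1*7²) = (54 - 41)*(-138) + 2*7*(-1 + 7 + 343 - 1*49) = 13*(-138) + 2*7*(-1 + 7 + 343 - 49) = -1794 + 2*7*300 = -1794 + 4200 = 2406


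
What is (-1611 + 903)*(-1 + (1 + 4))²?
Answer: -11328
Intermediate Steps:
(-1611 + 903)*(-1 + (1 + 4))² = -708*(-1 + 5)² = -708*4² = -708*16 = -11328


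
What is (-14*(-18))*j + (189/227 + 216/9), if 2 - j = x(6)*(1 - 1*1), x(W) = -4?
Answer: 120045/227 ≈ 528.83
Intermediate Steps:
j = 2 (j = 2 - (-4)*(1 - 1*1) = 2 - (-4)*(1 - 1) = 2 - (-4)*0 = 2 - 1*0 = 2 + 0 = 2)
(-14*(-18))*j + (189/227 + 216/9) = -14*(-18)*2 + (189/227 + 216/9) = 252*2 + (189*(1/227) + 216*(⅑)) = 504 + (189/227 + 24) = 504 + 5637/227 = 120045/227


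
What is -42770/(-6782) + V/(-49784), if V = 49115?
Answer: 898081875/168817544 ≈ 5.3198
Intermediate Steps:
-42770/(-6782) + V/(-49784) = -42770/(-6782) + 49115/(-49784) = -42770*(-1/6782) + 49115*(-1/49784) = 21385/3391 - 49115/49784 = 898081875/168817544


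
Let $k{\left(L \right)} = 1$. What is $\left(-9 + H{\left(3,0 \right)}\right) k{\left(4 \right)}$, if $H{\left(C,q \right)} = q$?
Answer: $-9$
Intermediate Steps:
$\left(-9 + H{\left(3,0 \right)}\right) k{\left(4 \right)} = \left(-9 + 0\right) 1 = \left(-9\right) 1 = -9$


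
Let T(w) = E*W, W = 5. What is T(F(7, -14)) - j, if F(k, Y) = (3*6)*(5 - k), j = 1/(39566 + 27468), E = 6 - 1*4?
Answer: 670339/67034 ≈ 10.000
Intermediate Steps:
E = 2 (E = 6 - 4 = 2)
j = 1/67034 ≈ 1.4918e-5
F(k, Y) = 90 - 18*k (F(k, Y) = 18*(5 - k) = 90 - 18*k)
T(w) = 10 (T(w) = 2*5 = 10)
T(F(7, -14)) - j = 10 - 1*1/67034 = 10 - 1/67034 = 670339/67034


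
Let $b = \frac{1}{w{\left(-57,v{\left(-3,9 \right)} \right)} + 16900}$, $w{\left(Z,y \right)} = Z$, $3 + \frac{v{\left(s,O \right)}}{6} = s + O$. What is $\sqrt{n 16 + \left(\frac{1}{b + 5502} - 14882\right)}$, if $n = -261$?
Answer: $\frac{i \sqrt{163665596339240119561}}{92670187} \approx 138.05 i$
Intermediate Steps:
$v{\left(s,O \right)} = -18 + 6 O + 6 s$ ($v{\left(s,O \right)} = -18 + 6 \left(s + O\right) = -18 + 6 \left(O + s\right) = -18 + \left(6 O + 6 s\right) = -18 + 6 O + 6 s$)
$b = \frac{1}{16843}$ ($b = \frac{1}{-57 + 16900} = \frac{1}{16843} \approx 5.9372 \cdot 10^{-5}$)
$\sqrt{n 16 + \left(\frac{1}{b + 5502} - 14882\right)} = \sqrt{\left(-261\right) 16 + \left(\frac{1}{\frac{1}{16843} + 5502} - 14882\right)} = \sqrt{-4176 - \left(14882 - \frac{1}{\frac{92670187}{16843}}\right)} = \sqrt{-4176 + \left(\frac{16843}{92670187} - 14882\right)} = \sqrt{-4176 - \frac{1379117706091}{92670187}} = \sqrt{- \frac{1766108407003}{92670187}} = \frac{i \sqrt{163665596339240119561}}{92670187}$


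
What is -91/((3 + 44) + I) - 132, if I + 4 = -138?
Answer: -12449/95 ≈ -131.04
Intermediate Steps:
I = -142 (I = -4 - 138 = -142)
-91/((3 + 44) + I) - 132 = -91/((3 + 44) - 142) - 132 = -91/(47 - 142) - 132 = -91/(-95) - 132 = -1/95*(-91) - 132 = 91/95 - 132 = -12449/95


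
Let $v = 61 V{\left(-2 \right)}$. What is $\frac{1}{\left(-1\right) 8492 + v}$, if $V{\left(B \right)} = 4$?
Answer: $- \frac{1}{8248} \approx -0.00012124$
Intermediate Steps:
$v = 244$ ($v = 61 \cdot 4 = 244$)
$\frac{1}{\left(-1\right) 8492 + v} = \frac{1}{\left(-1\right) 8492 + 244} = \frac{1}{-8492 + 244} = \frac{1}{-8248} = - \frac{1}{8248}$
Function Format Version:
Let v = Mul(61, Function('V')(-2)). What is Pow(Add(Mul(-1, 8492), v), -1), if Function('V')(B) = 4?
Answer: Rational(-1, 8248) ≈ -0.00012124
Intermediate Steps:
v = 244 (v = Mul(61, 4) = 244)
Pow(Add(Mul(-1, 8492), v), -1) = Pow(Add(Mul(-1, 8492), 244), -1) = Pow(Add(-8492, 244), -1) = Pow(-8248, -1) = Rational(-1, 8248)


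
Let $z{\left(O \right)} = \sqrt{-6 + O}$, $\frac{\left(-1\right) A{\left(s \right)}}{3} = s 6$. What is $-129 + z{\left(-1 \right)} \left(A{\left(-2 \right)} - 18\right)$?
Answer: $-129 + 18 i \sqrt{7} \approx -129.0 + 47.624 i$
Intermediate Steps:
$A{\left(s \right)} = - 18 s$ ($A{\left(s \right)} = - 3 s 6 = - 3 \cdot 6 s = - 18 s$)
$-129 + z{\left(-1 \right)} \left(A{\left(-2 \right)} - 18\right) = -129 + \sqrt{-6 - 1} \left(\left(-18\right) \left(-2\right) - 18\right) = -129 + \sqrt{-7} \left(36 - 18\right) = -129 + i \sqrt{7} \cdot 18 = -129 + 18 i \sqrt{7}$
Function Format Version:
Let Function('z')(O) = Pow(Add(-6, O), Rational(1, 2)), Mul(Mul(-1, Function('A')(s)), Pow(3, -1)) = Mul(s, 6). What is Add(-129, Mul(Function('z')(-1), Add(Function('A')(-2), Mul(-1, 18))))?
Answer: Add(-129, Mul(18, I, Pow(7, Rational(1, 2)))) ≈ Add(-129.00, Mul(47.624, I))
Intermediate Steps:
Function('A')(s) = Mul(-18, s) (Function('A')(s) = Mul(-3, Mul(s, 6)) = Mul(-3, Mul(6, s)) = Mul(-18, s))
Add(-129, Mul(Function('z')(-1), Add(Function('A')(-2), Mul(-1, 18)))) = Add(-129, Mul(Pow(Add(-6, -1), Rational(1, 2)), Add(Mul(-18, -2), Mul(-1, 18)))) = Add(-129, Mul(Pow(-7, Rational(1, 2)), Add(36, -18))) = Add(-129, Mul(Mul(I, Pow(7, Rational(1, 2))), 18)) = Add(-129, Mul(18, I, Pow(7, Rational(1, 2))))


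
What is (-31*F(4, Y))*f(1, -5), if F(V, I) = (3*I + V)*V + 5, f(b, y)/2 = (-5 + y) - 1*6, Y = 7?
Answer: 104160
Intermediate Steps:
f(b, y) = -22 + 2*y (f(b, y) = 2*((-5 + y) - 1*6) = 2*((-5 + y) - 6) = 2*(-11 + y) = -22 + 2*y)
F(V, I) = 5 + V*(V + 3*I) (F(V, I) = (V + 3*I)*V + 5 = V*(V + 3*I) + 5 = 5 + V*(V + 3*I))
(-31*F(4, Y))*f(1, -5) = (-31*(5 + 4² + 3*7*4))*(-22 + 2*(-5)) = (-31*(5 + 16 + 84))*(-22 - 10) = -31*105*(-32) = -3255*(-32) = 104160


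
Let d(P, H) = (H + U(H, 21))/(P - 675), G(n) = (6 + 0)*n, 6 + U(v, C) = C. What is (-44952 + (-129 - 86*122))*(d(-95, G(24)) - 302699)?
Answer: 1850409330271/110 ≈ 1.6822e+10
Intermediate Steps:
U(v, C) = -6 + C
G(n) = 6*n
d(P, H) = (15 + H)/(-675 + P) (d(P, H) = (H + (-6 + 21))/(P - 675) = (H + 15)/(-675 + P) = (15 + H)/(-675 + P))
(-44952 + (-129 - 86*122))*(d(-95, G(24)) - 302699) = (-44952 + (-129 - 86*122))*((15 + 6*24)/(-675 - 95) - 302699) = (-44952 + (-129 - 10492))*((15 + 144)/(-770) - 302699) = (-44952 - 10621)*(-1/770*159 - 302699) = -55573*(-159/770 - 302699) = -55573*(-233078389/770) = 1850409330271/110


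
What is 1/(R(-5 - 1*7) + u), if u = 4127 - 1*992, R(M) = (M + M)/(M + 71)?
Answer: 59/184941 ≈ 0.00031902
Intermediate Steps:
R(M) = 2*M/(71 + M) (R(M) = (2*M)/(71 + M) = 2*M/(71 + M))
u = 3135 (u = 4127 - 992 = 3135)
1/(R(-5 - 1*7) + u) = 1/(2*(-5 - 1*7)/(71 + (-5 - 1*7)) + 3135) = 1/(2*(-5 - 7)/(71 + (-5 - 7)) + 3135) = 1/(2*(-12)/(71 - 12) + 3135) = 1/(2*(-12)/59 + 3135) = 1/(2*(-12)*(1/59) + 3135) = 1/(-24/59 + 3135) = 1/(184941/59) = 59/184941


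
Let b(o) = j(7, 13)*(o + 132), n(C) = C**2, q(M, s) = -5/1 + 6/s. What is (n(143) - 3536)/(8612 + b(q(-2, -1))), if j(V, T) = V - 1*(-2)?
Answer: 16913/9701 ≈ 1.7434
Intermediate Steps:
j(V, T) = 2 + V (j(V, T) = V + 2 = 2 + V)
q(M, s) = -5 + 6/s (q(M, s) = -5*1 + 6/s = -5 + 6/s)
b(o) = 1188 + 9*o (b(o) = (2 + 7)*(o + 132) = 9*(132 + o) = 1188 + 9*o)
(n(143) - 3536)/(8612 + b(q(-2, -1))) = (143**2 - 3536)/(8612 + (1188 + 9*(-5 + 6/(-1)))) = (20449 - 3536)/(8612 + (1188 + 9*(-5 + 6*(-1)))) = 16913/(8612 + (1188 + 9*(-5 - 6))) = 16913/(8612 + (1188 + 9*(-11))) = 16913/(8612 + (1188 - 99)) = 16913/(8612 + 1089) = 16913/9701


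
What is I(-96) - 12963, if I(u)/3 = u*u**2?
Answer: -2667171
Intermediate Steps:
I(u) = 3*u**3 (I(u) = 3*(u*u**2) = 3*u**3)
I(-96) - 12963 = 3*(-96)**3 - 12963 = 3*(-884736) - 12963 = -2654208 - 12963 = -2667171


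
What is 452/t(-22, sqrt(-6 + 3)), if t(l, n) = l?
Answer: -226/11 ≈ -20.545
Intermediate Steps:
452/t(-22, sqrt(-6 + 3)) = 452/(-22) = 452*(-1/22) = -226/11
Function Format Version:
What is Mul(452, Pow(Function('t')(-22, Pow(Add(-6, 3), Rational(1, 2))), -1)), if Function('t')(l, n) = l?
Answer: Rational(-226, 11) ≈ -20.545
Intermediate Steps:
Mul(452, Pow(Function('t')(-22, Pow(Add(-6, 3), Rational(1, 2))), -1)) = Mul(452, Pow(-22, -1)) = Mul(452, Rational(-1, 22)) = Rational(-226, 11)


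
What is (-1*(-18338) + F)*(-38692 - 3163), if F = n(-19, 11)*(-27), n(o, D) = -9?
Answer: -777707755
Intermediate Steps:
F = 243 (F = -9*(-27) = 243)
(-1*(-18338) + F)*(-38692 - 3163) = (-1*(-18338) + 243)*(-38692 - 3163) = (18338 + 243)*(-41855) = 18581*(-41855) = -777707755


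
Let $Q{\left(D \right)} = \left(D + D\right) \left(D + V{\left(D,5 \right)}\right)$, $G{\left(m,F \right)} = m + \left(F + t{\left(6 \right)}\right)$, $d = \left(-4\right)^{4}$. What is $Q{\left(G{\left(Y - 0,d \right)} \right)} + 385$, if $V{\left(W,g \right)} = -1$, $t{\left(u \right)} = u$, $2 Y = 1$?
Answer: $\frac{275345}{2} \approx 1.3767 \cdot 10^{5}$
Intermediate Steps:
$Y = \frac{1}{2}$ ($Y = \frac{1}{2} \cdot 1 = \frac{1}{2} \approx 0.5$)
$d = 256$
$G{\left(m,F \right)} = 6 + F + m$ ($G{\left(m,F \right)} = m + \left(F + 6\right) = m + \left(6 + F\right) = 6 + F + m$)
$Q{\left(D \right)} = 2 D \left(-1 + D\right)$ ($Q{\left(D \right)} = \left(D + D\right) \left(D - 1\right) = 2 D \left(-1 + D\right)$)
$Q{\left(G{\left(Y - 0,d \right)} \right)} + 385 = 2 \left(6 + 256 + \left(\frac{1}{2} - 0\right)\right) \left(-1 + \left(6 + 256 + \left(\frac{1}{2} - 0\right)\right)\right) + 385 = 2 \left(6 + 256 + \left(\frac{1}{2} + 0\right)\right) \left(-1 + \left(6 + 256 + \left(\frac{1}{2} + 0\right)\right)\right) + 385 = 2 \left(6 + 256 + \frac{1}{2}\right) \left(-1 + \left(6 + 256 + \frac{1}{2}\right)\right) + 385 = 2 \cdot \frac{525}{2} \left(-1 + \frac{525}{2}\right) + 385 = 2 \cdot \frac{525}{2} \cdot \frac{523}{2} + 385 = \frac{274575}{2} + 385 = \frac{275345}{2}$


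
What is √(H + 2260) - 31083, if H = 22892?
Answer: -31083 + 8*√393 ≈ -30924.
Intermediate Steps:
√(H + 2260) - 31083 = √(22892 + 2260) - 31083 = √25152 - 31083 = 8*√393 - 31083 = -31083 + 8*√393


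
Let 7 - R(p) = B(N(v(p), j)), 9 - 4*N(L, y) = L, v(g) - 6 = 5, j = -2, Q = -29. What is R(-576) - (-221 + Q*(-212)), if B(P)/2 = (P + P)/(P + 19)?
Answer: -219036/37 ≈ -5919.9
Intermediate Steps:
v(g) = 11 (v(g) = 6 + 5 = 11)
N(L, y) = 9/4 - L/4
B(P) = 4*P/(19 + P) (B(P) = 2*((P + P)/(P + 19)) = 2*((2*P)/(19 + P)) = 2*(2*P/(19 + P)) = 4*P/(19 + P))
R(p) = 263/37 (R(p) = 7 - 4*(9/4 - ¼*11)/(19 + (9/4 - ¼*11)) = 7 - 4*(9/4 - 11/4)/(19 + (9/4 - 11/4)) = 7 - 4*(-1)/(2*(19 - ½)) = 7 - 4*(-1)/(2*37/2) = 7 - 4*(-1)*2/(2*37) = 7 - 1*(-4/37) = 7 + 4/37 = 263/37)
R(-576) - (-221 + Q*(-212)) = 263/37 - (-221 - 29*(-212)) = 263/37 - (-221 + 6148) = 263/37 - 1*5927 = 263/37 - 5927 = -219036/37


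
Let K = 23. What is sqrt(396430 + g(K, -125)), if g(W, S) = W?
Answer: sqrt(396453) ≈ 629.65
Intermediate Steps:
sqrt(396430 + g(K, -125)) = sqrt(396430 + 23) = sqrt(396453)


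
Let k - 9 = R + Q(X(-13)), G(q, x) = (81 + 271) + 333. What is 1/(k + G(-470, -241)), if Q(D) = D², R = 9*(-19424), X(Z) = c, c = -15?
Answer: -1/173897 ≈ -5.7505e-6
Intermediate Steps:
X(Z) = -15
R = -174816
G(q, x) = 685 (G(q, x) = 352 + 333 = 685)
k = -174582 (k = 9 + (-174816 + (-15)²) = 9 + (-174816 + 225) = 9 - 174591 = -174582)
1/(k + G(-470, -241)) = 1/(-174582 + 685) = 1/(-173897) = -1/173897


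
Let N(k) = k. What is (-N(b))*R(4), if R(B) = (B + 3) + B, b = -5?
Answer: 55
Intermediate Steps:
R(B) = 3 + 2*B (R(B) = (3 + B) + B = 3 + 2*B)
(-N(b))*R(4) = (-1*(-5))*(3 + 2*4) = 5*(3 + 8) = 5*11 = 55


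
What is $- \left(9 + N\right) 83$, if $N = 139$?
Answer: $-12284$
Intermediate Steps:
$- \left(9 + N\right) 83 = - \left(9 + 139\right) 83 = - 148 \cdot 83 = \left(-1\right) 12284 = -12284$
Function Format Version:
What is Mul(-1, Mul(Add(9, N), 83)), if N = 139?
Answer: -12284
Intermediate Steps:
Mul(-1, Mul(Add(9, N), 83)) = Mul(-1, Mul(Add(9, 139), 83)) = Mul(-1, Mul(148, 83)) = Mul(-1, 12284) = -12284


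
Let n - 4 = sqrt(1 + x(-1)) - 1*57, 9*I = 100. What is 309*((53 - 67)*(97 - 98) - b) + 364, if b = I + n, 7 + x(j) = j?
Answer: 52901/3 - 309*I*sqrt(7) ≈ 17634.0 - 817.54*I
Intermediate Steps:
I = 100/9 (I = (1/9)*100 = 100/9 ≈ 11.111)
x(j) = -7 + j
n = -53 + I*sqrt(7) (n = 4 + (sqrt(1 + (-7 - 1)) - 1*57) = 4 + (sqrt(1 - 8) - 57) = 4 + (sqrt(-7) - 57) = 4 + (I*sqrt(7) - 57) = 4 + (-57 + I*sqrt(7)) = -53 + I*sqrt(7) ≈ -53.0 + 2.6458*I)
b = -377/9 + I*sqrt(7) (b = 100/9 + (-53 + I*sqrt(7)) = -377/9 + I*sqrt(7) ≈ -41.889 + 2.6458*I)
309*((53 - 67)*(97 - 98) - b) + 364 = 309*((53 - 67)*(97 - 98) - (-377/9 + I*sqrt(7))) + 364 = 309*(-14*(-1) + (377/9 - I*sqrt(7))) + 364 = 309*(14 + (377/9 - I*sqrt(7))) + 364 = 309*(503/9 - I*sqrt(7)) + 364 = (51809/3 - 309*I*sqrt(7)) + 364 = 52901/3 - 309*I*sqrt(7)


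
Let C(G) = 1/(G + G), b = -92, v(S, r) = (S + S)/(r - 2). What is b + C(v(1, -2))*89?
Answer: -181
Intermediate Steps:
v(S, r) = 2*S/(-2 + r) (v(S, r) = (2*S)/(-2 + r) = 2*S/(-2 + r))
C(G) = 1/(2*G)
b + C(v(1, -2))*89 = -92 + (1/(2*((2*1/(-2 - 2)))))*89 = -92 + (1/(2*((2*1/(-4)))))*89 = -92 + (1/(2*((2*1*(-¼)))))*89 = -92 + (1/(2*(-½)))*89 = -92 + ((½)*(-2))*89 = -92 - 1*89 = -92 - 89 = -181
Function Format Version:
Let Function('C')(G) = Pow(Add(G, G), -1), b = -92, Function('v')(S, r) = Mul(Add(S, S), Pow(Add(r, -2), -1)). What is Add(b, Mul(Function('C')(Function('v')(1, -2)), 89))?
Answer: -181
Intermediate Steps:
Function('v')(S, r) = Mul(2, S, Pow(Add(-2, r), -1)) (Function('v')(S, r) = Mul(Mul(2, S), Pow(Add(-2, r), -1)) = Mul(2, S, Pow(Add(-2, r), -1)))
Function('C')(G) = Mul(Rational(1, 2), Pow(G, -1)) (Function('C')(G) = Pow(Mul(2, G), -1) = Mul(Rational(1, 2), Pow(G, -1)))
Add(b, Mul(Function('C')(Function('v')(1, -2)), 89)) = Add(-92, Mul(Mul(Rational(1, 2), Pow(Mul(2, 1, Pow(Add(-2, -2), -1)), -1)), 89)) = Add(-92, Mul(Mul(Rational(1, 2), Pow(Mul(2, 1, Pow(-4, -1)), -1)), 89)) = Add(-92, Mul(Mul(Rational(1, 2), Pow(Mul(2, 1, Rational(-1, 4)), -1)), 89)) = Add(-92, Mul(Mul(Rational(1, 2), Pow(Rational(-1, 2), -1)), 89)) = Add(-92, Mul(Mul(Rational(1, 2), -2), 89)) = Add(-92, Mul(-1, 89)) = Add(-92, -89) = -181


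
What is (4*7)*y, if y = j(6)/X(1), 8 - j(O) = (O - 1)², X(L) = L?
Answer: -476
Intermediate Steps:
j(O) = 8 - (-1 + O)² (j(O) = 8 - (O - 1)² = 8 - (-1 + O)²)
y = -17 (y = (8 - (-1 + 6)²)/1 = (8 - 1*5²)*1 = (8 - 1*25)*1 = (8 - 25)*1 = -17*1 = -17)
(4*7)*y = (4*7)*(-17) = 28*(-17) = -476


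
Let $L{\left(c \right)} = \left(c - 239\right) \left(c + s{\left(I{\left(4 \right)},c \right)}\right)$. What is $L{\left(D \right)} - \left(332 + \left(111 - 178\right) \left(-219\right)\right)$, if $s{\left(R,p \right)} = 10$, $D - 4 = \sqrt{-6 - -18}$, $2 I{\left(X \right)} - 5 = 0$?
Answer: $-18283 - 442 \sqrt{3} \approx -19049.0$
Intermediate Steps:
$I{\left(X \right)} = \frac{5}{2}$ ($I{\left(X \right)} = \frac{5}{2} + \frac{1}{2} \cdot 0 = \frac{5}{2} + 0 = \frac{5}{2}$)
$D = 4 + 2 \sqrt{3}$ ($D = 4 + \sqrt{-6 - -18} = 4 + \sqrt{-6 + \left(-60 + 78\right)} = 4 + \sqrt{-6 + 18} = 4 + \sqrt{12} = 4 + 2 \sqrt{3} \approx 7.4641$)
$L{\left(c \right)} = \left(-239 + c\right) \left(10 + c\right)$ ($L{\left(c \right)} = \left(c - 239\right) \left(c + 10\right) = \left(-239 + c\right) \left(10 + c\right)$)
$L{\left(D \right)} - \left(332 + \left(111 - 178\right) \left(-219\right)\right) = \left(-2390 + \left(4 + 2 \sqrt{3}\right)^{2} - 229 \left(4 + 2 \sqrt{3}\right)\right) - \left(332 + \left(111 - 178\right) \left(-219\right)\right) = \left(-2390 + \left(4 + 2 \sqrt{3}\right)^{2} - \left(916 + 458 \sqrt{3}\right)\right) - \left(332 + \left(111 - 178\right) \left(-219\right)\right) = \left(-3306 + \left(4 + 2 \sqrt{3}\right)^{2} - 458 \sqrt{3}\right) - \left(332 - -14673\right) = \left(-3306 + \left(4 + 2 \sqrt{3}\right)^{2} - 458 \sqrt{3}\right) - \left(332 + 14673\right) = \left(-3306 + \left(4 + 2 \sqrt{3}\right)^{2} - 458 \sqrt{3}\right) - 15005 = -18311 + \left(4 + 2 \sqrt{3}\right)^{2} - 458 \sqrt{3}$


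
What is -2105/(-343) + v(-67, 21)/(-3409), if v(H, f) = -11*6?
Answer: 1028369/167041 ≈ 6.1564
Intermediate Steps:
v(H, f) = -66
-2105/(-343) + v(-67, 21)/(-3409) = -2105/(-343) - 66/(-3409) = -2105*(-1/343) - 66*(-1/3409) = 2105/343 + 66/3409 = 1028369/167041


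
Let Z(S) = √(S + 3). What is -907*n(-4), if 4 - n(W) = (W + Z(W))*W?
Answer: 10884 - 3628*I ≈ 10884.0 - 3628.0*I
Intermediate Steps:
Z(S) = √(3 + S)
n(W) = 4 - W*(W + √(3 + W)) (n(W) = 4 - (W + √(3 + W))*W = 4 - W*(W + √(3 + W)))
-907*n(-4) = -907*(4 - 1*(-4)² - 1*(-4)*√(3 - 4)) = -907*(4 - 1*16 - 1*(-4)*√(-1)) = -907*(4 - 16 - 1*(-4)*I) = -907*(4 - 16 + 4*I) = -907*(-12 + 4*I) = 10884 - 3628*I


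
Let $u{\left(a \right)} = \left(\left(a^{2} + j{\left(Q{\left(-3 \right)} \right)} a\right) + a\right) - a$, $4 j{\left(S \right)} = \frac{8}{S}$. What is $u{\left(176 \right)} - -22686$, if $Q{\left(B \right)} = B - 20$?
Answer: $\frac{1233874}{23} \approx 53647.0$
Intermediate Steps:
$Q{\left(B \right)} = -20 + B$ ($Q{\left(B \right)} = B - 20 = -20 + B$)
$j{\left(S \right)} = \frac{2}{S}$ ($j{\left(S \right)} = \frac{8 \frac{1}{S}}{4} = \frac{2}{S}$)
$u{\left(a \right)} = a^{2} - \frac{2 a}{23}$ ($u{\left(a \right)} = \left(\left(a^{2} + \frac{2}{-20 - 3} a\right) + a\right) - a = \left(\left(a^{2} + \frac{2}{-23} a\right) + a\right) - a = \left(\left(a^{2} + 2 \left(- \frac{1}{23}\right) a\right) + a\right) - a = \left(\left(a^{2} - \frac{2 a}{23}\right) + a\right) - a = \left(a^{2} + \frac{21 a}{23}\right) - a = a^{2} - \frac{2 a}{23}$)
$u{\left(176 \right)} - -22686 = \frac{1}{23} \cdot 176 \left(-2 + 23 \cdot 176\right) - -22686 = \frac{1}{23} \cdot 176 \left(-2 + 4048\right) + 22686 = \frac{1}{23} \cdot 176 \cdot 4046 + 22686 = \frac{712096}{23} + 22686 = \frac{1233874}{23}$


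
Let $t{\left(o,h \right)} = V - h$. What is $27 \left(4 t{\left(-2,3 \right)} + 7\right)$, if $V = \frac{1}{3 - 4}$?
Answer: $-243$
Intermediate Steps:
$V = -1$ ($V = \frac{1}{-1} = -1$)
$t{\left(o,h \right)} = -1 - h$
$27 \left(4 t{\left(-2,3 \right)} + 7\right) = 27 \left(4 \left(-1 - 3\right) + 7\right) = 27 \left(4 \left(-4\right) + 7\right) = 27 \left(-16 + 7\right) = 27 \left(-9\right) = -243$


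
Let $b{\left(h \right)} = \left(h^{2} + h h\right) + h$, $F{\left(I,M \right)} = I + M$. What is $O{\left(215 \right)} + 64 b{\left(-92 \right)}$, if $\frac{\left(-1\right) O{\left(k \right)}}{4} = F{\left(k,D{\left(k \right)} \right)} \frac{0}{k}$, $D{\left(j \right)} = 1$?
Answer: $1077504$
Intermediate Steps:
$b{\left(h \right)} = h + 2 h^{2}$ ($b{\left(h \right)} = \left(h^{2} + h^{2}\right) + h = 2 h^{2} + h = h + 2 h^{2}$)
$O{\left(k \right)} = 0$ ($O{\left(k \right)} = - 4 \left(k + 1\right) \frac{0}{k} = - 4 \left(1 + k\right) 0 = \left(-4\right) 0 = 0$)
$O{\left(215 \right)} + 64 b{\left(-92 \right)} = 0 + 64 \left(- 92 \left(1 + 2 \left(-92\right)\right)\right) = 0 + 64 \left(- 92 \left(1 - 184\right)\right) = 0 + 64 \left(\left(-92\right) \left(-183\right)\right) = 0 + 64 \cdot 16836 = 0 + 1077504 = 1077504$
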